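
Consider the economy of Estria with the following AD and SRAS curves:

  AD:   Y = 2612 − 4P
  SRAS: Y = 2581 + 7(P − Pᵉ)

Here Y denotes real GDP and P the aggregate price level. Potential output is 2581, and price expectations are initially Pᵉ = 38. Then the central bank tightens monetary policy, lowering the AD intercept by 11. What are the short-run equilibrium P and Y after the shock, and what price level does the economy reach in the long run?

Short run: P = 26, Y = 2497. Long run: P = 5.

AD shifts left: new AD is Y = 2601 − 4P. With Pᵉ = 38, SRAS is Y = 2315 + 7P.
Short run: 2601 − 4P = 2315 + 7P gives 286 = 11P, so P = 26 and Y = 2601 − 4·26 = 2497.
Y = 2497 is below potential 2581; expectations adjust and SRAS shifts right until Y = 2581.
Long run: on the new AD curve, 2581 = 2601 − 4P gives P = 5.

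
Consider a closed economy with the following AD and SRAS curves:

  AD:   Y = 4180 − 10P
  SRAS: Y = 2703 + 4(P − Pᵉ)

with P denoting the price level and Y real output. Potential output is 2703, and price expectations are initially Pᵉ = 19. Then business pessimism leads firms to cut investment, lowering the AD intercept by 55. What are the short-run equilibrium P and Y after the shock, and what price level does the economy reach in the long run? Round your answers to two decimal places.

AD shifts left: new AD is Y = 4125 − 10P. With Pᵉ = 19, SRAS is Y = 2627 + 4P.
Short run: 4125 − 10P = 2627 + 4P gives 1498 = 14P, so P = 107.00 and Y = 4125 − 10P = 3055.00.
Y = 3055.00 is above potential 2703; expectations adjust and SRAS shifts left until Y = 2703.
Long run: on the new AD curve, 2703 = 4125 − 10P gives P = 142.20.

Short run: P = 107.00, Y = 3055.00. Long run: P = 142.20.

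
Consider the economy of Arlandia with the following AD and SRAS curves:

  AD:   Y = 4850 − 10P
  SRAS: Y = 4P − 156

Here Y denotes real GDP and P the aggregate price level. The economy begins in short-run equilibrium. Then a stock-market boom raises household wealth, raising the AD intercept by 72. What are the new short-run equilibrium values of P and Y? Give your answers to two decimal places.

P = 362.71, Y = 1294.86

This is a positive demand shock: AD shifts right.
New AD: Y = 4922 − 10P.
Set AD = SRAS: 4922 − 10P = 4P − 156, so 5078 = 14P and P = 362.71.
Substituting into AD, Y = 1294.86.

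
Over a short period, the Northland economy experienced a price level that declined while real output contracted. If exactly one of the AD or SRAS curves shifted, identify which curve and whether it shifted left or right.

P fell and Y fell. An AD shift moves P and Y in the same direction; an SRAS shift moves them in opposite directions.
Here P and Y moved in the same direction, so the AD curve shifted.
Since Y fell, AD shifted left.

AD shifted left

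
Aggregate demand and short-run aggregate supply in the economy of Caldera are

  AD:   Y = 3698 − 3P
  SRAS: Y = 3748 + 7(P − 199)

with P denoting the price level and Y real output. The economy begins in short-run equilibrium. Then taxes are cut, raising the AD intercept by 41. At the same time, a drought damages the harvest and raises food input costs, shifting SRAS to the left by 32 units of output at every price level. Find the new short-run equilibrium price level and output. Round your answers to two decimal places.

After both shocks: AD is Y = 3739 − 3P and SRAS is Y = 2323 + 7P.
Setting them equal: 1416 = 10P, so P = 141.60.
Substituting into AD, Y = 3314.20.

P = 141.60, Y = 3314.20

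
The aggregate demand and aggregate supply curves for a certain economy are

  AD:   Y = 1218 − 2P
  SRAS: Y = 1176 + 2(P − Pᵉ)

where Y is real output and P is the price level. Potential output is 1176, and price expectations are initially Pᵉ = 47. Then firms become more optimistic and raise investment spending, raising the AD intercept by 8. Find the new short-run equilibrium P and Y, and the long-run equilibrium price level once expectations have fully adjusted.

Short run: P = 36, Y = 1154. Long run: P = 25.

AD shifts right: new AD is Y = 1226 − 2P. With Pᵉ = 47, SRAS is Y = 1082 + 2P.
Short run: 1226 − 2P = 1082 + 2P gives 144 = 4P, so P = 36 and Y = 1226 − 2·36 = 1154.
Y = 1154 is below potential 1176; expectations adjust and SRAS shifts right until Y = 1176.
Long run: on the new AD curve, 1176 = 1226 − 2P gives P = 25.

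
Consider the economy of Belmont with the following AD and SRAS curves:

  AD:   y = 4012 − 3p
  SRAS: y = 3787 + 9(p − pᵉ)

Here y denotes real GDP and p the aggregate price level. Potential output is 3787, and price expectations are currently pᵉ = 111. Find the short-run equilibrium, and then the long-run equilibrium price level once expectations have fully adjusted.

Short run: with pᵉ = 111, SRAS is y = 2788 + 9p. Setting AD = SRAS gives 1224 = 12p, so p = 102 and y = 4012 − 3·102 = 3706.
Output 3706 is below potential 3787, so over time expected prices fall and SRAS shifts right until y returns to 3787.
Long run: y = 3787 on the AD curve gives 3787 = 4012 − 3p, so p = 75.

Short run: p = 102, y = 3706. Long run: p = 75.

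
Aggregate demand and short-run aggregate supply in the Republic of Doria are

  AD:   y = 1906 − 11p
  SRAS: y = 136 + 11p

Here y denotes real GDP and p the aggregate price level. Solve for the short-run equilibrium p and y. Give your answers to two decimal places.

p = 80.45, y = 1021.00

Set AD = SRAS: 1906 − 11p = 136 + 11p, so 1770 = 22p and p = 80.45.
Substituting into AD, y = 1906 − 11p = 1021.00.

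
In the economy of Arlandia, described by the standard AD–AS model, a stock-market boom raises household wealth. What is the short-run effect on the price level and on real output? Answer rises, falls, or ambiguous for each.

This is a positive demand shock: AD shifts right.
Moving along the upward-sloping SRAS curve, P rises and Y rises.

Price level: rises; output: rises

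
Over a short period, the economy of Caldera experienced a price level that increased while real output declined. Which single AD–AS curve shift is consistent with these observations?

P rose and Y fell. An AD shift moves P and Y in the same direction; an SRAS shift moves them in opposite directions.
Here P and Y moved in opposite directions, so the SRAS curve shifted.
Since Y fell, SRAS shifted left.

SRAS shifted left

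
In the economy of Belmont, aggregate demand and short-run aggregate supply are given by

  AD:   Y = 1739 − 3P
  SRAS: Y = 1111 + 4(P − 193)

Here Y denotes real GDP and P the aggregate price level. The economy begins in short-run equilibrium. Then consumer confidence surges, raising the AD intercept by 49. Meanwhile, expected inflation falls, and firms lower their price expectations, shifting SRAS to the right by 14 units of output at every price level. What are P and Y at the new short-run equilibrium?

P = 205, Y = 1173

After both shocks: AD is Y = 1788 − 3P and SRAS is Y = 353 + 4P.
Setting them equal: 1435 = 7P, so P = 205.
Y = 1788 − 3·205 = 1173.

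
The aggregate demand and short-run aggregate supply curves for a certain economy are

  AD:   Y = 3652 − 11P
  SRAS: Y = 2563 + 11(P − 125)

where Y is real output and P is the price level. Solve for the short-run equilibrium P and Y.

P = 112, Y = 2420

Write SRAS as Y = 2563 + 11P − 1375 = 1188 + 11P.
Set AD = SRAS: 3652 − 11P = 1188 + 11P, so 2464 = 22P and P = 112.
Then Y = 3652 − 11·112 = 2420.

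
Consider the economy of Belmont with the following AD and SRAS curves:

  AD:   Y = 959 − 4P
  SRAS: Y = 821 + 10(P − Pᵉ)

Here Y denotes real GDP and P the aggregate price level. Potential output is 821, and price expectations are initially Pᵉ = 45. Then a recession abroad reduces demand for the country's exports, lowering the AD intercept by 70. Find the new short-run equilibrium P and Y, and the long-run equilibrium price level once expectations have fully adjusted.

AD shifts left: new AD is Y = 889 − 4P. With Pᵉ = 45, SRAS is Y = 371 + 10P.
Short run: 889 − 4P = 371 + 10P gives 518 = 14P, so P = 37 and Y = 889 − 4·37 = 741.
Y = 741 is below potential 821; expectations adjust and SRAS shifts right until Y = 821.
Long run: on the new AD curve, 821 = 889 − 4P gives P = 17.

Short run: P = 37, Y = 741. Long run: P = 17.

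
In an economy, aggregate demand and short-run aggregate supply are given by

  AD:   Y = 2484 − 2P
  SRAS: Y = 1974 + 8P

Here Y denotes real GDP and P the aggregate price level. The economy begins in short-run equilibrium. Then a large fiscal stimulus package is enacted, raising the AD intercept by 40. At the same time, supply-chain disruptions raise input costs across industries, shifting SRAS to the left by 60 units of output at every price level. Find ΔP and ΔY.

After both shocks: AD is Y = 2524 − 2P and SRAS is Y = 1914 + 8P.
Setting them equal: 610 = 10P, so P = 61.
Y = 2524 − 2·61 = 2402.
Initially P = 51, Y = 2382, so ΔP = +10 and ΔY = +20.

ΔP = +10, ΔY = +20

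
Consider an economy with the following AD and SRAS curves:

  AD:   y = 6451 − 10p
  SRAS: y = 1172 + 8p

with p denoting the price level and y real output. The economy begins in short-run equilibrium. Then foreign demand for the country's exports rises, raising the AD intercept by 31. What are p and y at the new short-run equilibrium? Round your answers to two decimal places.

p = 295.00, y = 3532.00

This is a positive demand shock: AD shifts right.
New AD: y = 6482 − 10p.
Set AD = SRAS: 6482 − 10p = 1172 + 8p, so 5310 = 18p and p = 295.00.
Substituting into AD, y = 3532.00.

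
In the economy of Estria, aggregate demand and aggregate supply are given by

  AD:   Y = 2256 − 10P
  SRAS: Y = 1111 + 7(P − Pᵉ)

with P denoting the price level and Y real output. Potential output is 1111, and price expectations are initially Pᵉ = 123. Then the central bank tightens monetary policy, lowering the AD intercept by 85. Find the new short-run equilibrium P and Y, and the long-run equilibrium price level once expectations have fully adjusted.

AD shifts left: new AD is Y = 2171 − 10P. With Pᵉ = 123, SRAS is Y = 250 + 7P.
Short run: 2171 − 10P = 250 + 7P gives 1921 = 17P, so P = 113 and Y = 2171 − 10·113 = 1041.
Y = 1041 is below potential 1111; expectations adjust and SRAS shifts right until Y = 1111.
Long run: on the new AD curve, 1111 = 2171 − 10P gives P = 106.

Short run: P = 113, Y = 1041. Long run: P = 106.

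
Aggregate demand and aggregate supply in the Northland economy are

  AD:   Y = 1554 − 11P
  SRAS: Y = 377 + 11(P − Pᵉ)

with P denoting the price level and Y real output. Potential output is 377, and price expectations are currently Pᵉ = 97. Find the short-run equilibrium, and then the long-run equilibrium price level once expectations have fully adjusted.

Short run: with Pᵉ = 97, SRAS is Y = 11P − 690. Setting AD = SRAS gives 2244 = 22P, so P = 102 and Y = 1554 − 11·102 = 432.
Output 432 is above potential 377, so over time expected prices rise and SRAS shifts left until Y returns to 377.
Long run: Y = 377 on the AD curve gives 377 = 1554 − 11P, so P = 107.

Short run: P = 102, Y = 432. Long run: P = 107.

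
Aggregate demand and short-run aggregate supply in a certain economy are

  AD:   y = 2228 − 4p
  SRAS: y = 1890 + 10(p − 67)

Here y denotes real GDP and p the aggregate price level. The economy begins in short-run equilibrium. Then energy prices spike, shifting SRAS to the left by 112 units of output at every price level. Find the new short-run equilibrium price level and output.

This is a negative supply shock: SRAS shifts left.
New SRAS: y = 1108 + 10p.
Set AD = SRAS: 2228 − 4p = 1108 + 10p, so 1120 = 14p and p = 80.
y = 2228 − 4·80 = 1908.

p = 80, y = 1908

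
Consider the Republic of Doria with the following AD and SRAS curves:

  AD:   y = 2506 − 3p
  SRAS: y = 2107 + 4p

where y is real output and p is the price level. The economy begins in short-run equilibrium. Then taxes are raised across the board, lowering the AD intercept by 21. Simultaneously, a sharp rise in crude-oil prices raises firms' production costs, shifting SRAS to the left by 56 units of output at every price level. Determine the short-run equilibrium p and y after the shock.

After both shocks: AD is y = 2485 − 3p and SRAS is y = 2051 + 4p.
Setting them equal: 434 = 7p, so p = 62.
y = 2485 − 3·62 = 2299.

p = 62, y = 2299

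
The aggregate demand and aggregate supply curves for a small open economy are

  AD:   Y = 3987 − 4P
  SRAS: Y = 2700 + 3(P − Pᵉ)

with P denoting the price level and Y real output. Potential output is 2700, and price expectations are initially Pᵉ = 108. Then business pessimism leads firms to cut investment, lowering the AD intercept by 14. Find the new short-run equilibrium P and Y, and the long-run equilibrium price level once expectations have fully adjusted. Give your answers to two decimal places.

Short run: P = 228.14, Y = 3060.43. Long run: P = 318.25.

AD shifts left: new AD is Y = 3973 − 4P. With Pᵉ = 108, SRAS is Y = 2376 + 3P.
Short run: 3973 − 4P = 2376 + 3P gives 1597 = 7P, so P = 228.14 and Y = 3973 − 4P = 3060.43.
Y = 3060.43 is above potential 2700; expectations adjust and SRAS shifts left until Y = 2700.
Long run: on the new AD curve, 2700 = 3973 − 4P gives P = 318.25.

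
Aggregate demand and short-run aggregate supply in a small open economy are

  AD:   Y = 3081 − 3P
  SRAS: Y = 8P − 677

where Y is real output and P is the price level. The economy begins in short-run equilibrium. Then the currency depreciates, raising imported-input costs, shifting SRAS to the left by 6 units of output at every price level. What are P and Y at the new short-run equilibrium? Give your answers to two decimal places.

P = 342.18, Y = 2054.45

This is a negative supply shock: SRAS shifts left.
New SRAS: Y = 8P − 683.
Set AD = SRAS: 3081 − 3P = 8P − 683, so 3764 = 11P and P = 342.18.
Substituting into AD, Y = 2054.45.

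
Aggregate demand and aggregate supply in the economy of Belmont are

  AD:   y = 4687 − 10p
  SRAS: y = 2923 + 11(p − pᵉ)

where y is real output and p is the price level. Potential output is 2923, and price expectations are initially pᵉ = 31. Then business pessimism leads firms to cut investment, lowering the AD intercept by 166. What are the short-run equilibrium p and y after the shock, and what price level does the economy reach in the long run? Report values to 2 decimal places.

Short run: p = 92.33, y = 3597.67. Long run: p = 159.80.

AD shifts left: new AD is y = 4521 − 10p. With pᵉ = 31, SRAS is y = 2582 + 11p.
Short run: 4521 − 10p = 2582 + 11p gives 1939 = 21p, so p = 92.33 and y = 4521 − 10p = 3597.67.
y = 3597.67 is above potential 2923; expectations adjust and SRAS shifts left until y = 2923.
Long run: on the new AD curve, 2923 = 4521 − 10p gives p = 159.80.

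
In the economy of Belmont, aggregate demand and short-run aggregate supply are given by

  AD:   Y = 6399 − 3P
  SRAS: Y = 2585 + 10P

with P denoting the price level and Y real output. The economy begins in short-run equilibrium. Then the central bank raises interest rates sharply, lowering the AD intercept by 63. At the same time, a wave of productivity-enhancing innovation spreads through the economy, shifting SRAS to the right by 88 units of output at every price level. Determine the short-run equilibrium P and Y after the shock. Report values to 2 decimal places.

P = 281.77, Y = 5490.69

After both shocks: AD is Y = 6336 − 3P and SRAS is Y = 2673 + 10P.
Setting them equal: 3663 = 13P, so P = 281.77.
Substituting into AD, Y = 5490.69.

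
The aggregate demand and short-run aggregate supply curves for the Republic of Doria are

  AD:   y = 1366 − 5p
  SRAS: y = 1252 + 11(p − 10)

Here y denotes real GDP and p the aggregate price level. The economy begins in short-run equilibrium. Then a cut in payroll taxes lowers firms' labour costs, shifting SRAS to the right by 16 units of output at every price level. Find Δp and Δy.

Δp = -1, Δy = +5

This is a positive supply shock: SRAS shifts right.
New SRAS: y = 1158 + 11p.
Set AD = SRAS: 1366 − 5p = 1158 + 11p, so 208 = 16p and p = 13.
y = 1366 − 5·13 = 1301.
Initially p = 14, y = 1296, so Δp = -1 and Δy = +5.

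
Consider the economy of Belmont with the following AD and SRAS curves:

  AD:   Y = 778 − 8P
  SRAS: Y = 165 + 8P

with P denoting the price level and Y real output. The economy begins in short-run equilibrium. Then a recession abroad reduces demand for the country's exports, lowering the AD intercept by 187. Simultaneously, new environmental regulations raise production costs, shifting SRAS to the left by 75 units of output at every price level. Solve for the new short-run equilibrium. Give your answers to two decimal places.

P = 31.31, Y = 340.50

After both shocks: AD is Y = 591 − 8P and SRAS is Y = 90 + 8P.
Setting them equal: 501 = 16P, so P = 31.31.
Substituting into AD, Y = 340.50.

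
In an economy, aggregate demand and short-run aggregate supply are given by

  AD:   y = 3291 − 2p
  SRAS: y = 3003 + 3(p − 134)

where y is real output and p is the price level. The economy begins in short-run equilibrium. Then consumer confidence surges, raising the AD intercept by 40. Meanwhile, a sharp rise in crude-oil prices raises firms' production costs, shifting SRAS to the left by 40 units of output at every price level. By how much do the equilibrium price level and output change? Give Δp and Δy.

Δp = +16, Δy = +8

After both shocks: AD is y = 3331 − 2p and SRAS is y = 2561 + 3p.
Setting them equal: 770 = 5p, so p = 154.
y = 3331 − 2·154 = 3023.
Initially p = 138, y = 3015, so Δp = +16 and Δy = +8.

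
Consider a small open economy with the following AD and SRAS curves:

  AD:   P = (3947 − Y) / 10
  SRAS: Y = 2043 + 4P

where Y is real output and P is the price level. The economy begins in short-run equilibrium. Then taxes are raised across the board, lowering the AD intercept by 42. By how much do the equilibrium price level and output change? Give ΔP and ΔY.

ΔP = -3, ΔY = -12

This is a negative demand shock: AD shifts left.
New AD: Y = 3905 − 10P.
Set AD = SRAS: 3905 − 10P = 2043 + 4P, so 1862 = 14P and P = 133.
Y = 3905 − 10·133 = 2575.
Initially P = 136, Y = 2587, so ΔP = -3 and ΔY = -12.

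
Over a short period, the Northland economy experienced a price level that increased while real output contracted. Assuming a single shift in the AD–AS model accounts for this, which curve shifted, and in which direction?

SRAS shifted left

P rose and Y fell. An AD shift moves P and Y in the same direction; an SRAS shift moves them in opposite directions.
Here P and Y moved in opposite directions, so the SRAS curve shifted.
Since Y fell, SRAS shifted left.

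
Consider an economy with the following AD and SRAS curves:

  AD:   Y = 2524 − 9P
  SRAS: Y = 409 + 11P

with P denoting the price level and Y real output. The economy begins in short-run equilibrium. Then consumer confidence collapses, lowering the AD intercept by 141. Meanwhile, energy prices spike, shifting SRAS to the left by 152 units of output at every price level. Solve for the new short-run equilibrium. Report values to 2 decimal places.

After both shocks: AD is Y = 2383 − 9P and SRAS is Y = 257 + 11P.
Setting them equal: 2126 = 20P, so P = 106.30.
Substituting into AD, Y = 1426.30.

P = 106.30, Y = 1426.30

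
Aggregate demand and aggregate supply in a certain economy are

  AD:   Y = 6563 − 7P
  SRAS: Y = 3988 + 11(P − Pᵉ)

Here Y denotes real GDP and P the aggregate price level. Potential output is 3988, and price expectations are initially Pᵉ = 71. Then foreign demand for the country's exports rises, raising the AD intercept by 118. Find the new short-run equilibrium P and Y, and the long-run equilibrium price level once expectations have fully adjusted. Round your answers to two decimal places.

Short run: P = 193.00, Y = 5330.00. Long run: P = 384.71.

AD shifts right: new AD is Y = 6681 − 7P. With Pᵉ = 71, SRAS is Y = 3207 + 11P.
Short run: 6681 − 7P = 3207 + 11P gives 3474 = 18P, so P = 193.00 and Y = 6681 − 7P = 5330.00.
Y = 5330.00 is above potential 3988; expectations adjust and SRAS shifts left until Y = 3988.
Long run: on the new AD curve, 3988 = 6681 − 7P gives P = 384.71.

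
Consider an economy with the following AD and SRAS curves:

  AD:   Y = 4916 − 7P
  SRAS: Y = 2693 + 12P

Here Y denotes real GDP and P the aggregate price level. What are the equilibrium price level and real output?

Set AD = SRAS: 4916 − 7P = 2693 + 12P, so 2223 = 19P and P = 117.
Then Y = 4916 − 7·117 = 4097.

P = 117, Y = 4097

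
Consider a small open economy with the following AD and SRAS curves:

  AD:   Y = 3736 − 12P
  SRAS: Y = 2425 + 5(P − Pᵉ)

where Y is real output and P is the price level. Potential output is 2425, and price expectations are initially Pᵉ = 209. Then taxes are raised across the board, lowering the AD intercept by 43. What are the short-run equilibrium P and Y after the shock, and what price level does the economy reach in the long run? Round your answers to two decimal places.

AD shifts left: new AD is Y = 3693 − 12P. With Pᵉ = 209, SRAS is Y = 1380 + 5P.
Short run: 3693 − 12P = 1380 + 5P gives 2313 = 17P, so P = 136.06 and Y = 3693 − 12P = 2060.29.
Y = 2060.29 is below potential 2425; expectations adjust and SRAS shifts right until Y = 2425.
Long run: on the new AD curve, 2425 = 3693 − 12P gives P = 105.67.

Short run: P = 136.06, Y = 2060.29. Long run: P = 105.67.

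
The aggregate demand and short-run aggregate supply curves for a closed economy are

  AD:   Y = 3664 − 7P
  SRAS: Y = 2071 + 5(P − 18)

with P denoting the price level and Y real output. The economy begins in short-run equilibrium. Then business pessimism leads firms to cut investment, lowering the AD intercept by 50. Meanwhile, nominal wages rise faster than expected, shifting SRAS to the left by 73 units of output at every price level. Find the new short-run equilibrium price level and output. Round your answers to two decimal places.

After both shocks: AD is Y = 3614 − 7P and SRAS is Y = 1908 + 5P.
Setting them equal: 1706 = 12P, so P = 142.17.
Substituting into AD, Y = 2618.83.

P = 142.17, Y = 2618.83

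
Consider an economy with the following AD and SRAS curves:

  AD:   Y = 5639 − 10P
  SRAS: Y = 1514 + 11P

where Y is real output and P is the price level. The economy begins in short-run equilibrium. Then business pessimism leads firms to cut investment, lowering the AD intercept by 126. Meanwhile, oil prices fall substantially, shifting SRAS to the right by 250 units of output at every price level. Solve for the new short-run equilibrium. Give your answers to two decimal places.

P = 178.52, Y = 3727.76

After both shocks: AD is Y = 5513 − 10P and SRAS is Y = 1764 + 11P.
Setting them equal: 3749 = 21P, so P = 178.52.
Substituting into AD, Y = 3727.76.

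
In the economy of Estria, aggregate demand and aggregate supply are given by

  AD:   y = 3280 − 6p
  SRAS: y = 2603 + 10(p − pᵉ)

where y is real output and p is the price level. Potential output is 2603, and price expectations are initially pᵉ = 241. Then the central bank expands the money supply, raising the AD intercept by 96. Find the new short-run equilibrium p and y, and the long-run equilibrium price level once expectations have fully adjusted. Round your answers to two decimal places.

Short run: p = 198.94, y = 2182.38. Long run: p = 128.83.

AD shifts right: new AD is y = 3376 − 6p. With pᵉ = 241, SRAS is y = 193 + 10p.
Short run: 3376 − 6p = 193 + 10p gives 3183 = 16p, so p = 198.94 and y = 3376 − 6p = 2182.38.
y = 2182.38 is below potential 2603; expectations adjust and SRAS shifts right until y = 2603.
Long run: on the new AD curve, 2603 = 3376 − 6p gives p = 128.83.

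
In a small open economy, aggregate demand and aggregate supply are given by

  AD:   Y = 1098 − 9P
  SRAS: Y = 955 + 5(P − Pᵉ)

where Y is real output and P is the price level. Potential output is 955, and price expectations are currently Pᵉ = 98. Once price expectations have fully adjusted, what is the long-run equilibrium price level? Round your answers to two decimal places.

Long-run P = 15.89

Short run: with Pᵉ = 98, SRAS is Y = 465 + 5P. Setting AD = SRAS gives 633 = 14P, so P = 45.21 and Y = 1098 − 9P = 691.07.
Output 691.07 is below potential 955, so over time expected prices fall and SRAS shifts right until Y returns to 955.
Long run: Y = 955 on the AD curve gives 955 = 1098 − 9P, so P = 15.89.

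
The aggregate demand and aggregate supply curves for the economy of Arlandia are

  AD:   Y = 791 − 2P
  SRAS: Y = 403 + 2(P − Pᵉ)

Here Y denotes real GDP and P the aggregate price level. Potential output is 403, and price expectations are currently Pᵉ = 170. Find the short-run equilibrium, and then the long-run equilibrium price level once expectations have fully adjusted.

Short run: P = 182, Y = 427. Long run: P = 194.

Short run: with Pᵉ = 170, SRAS is Y = 63 + 2P. Setting AD = SRAS gives 728 = 4P, so P = 182 and Y = 791 − 2·182 = 427.
Output 427 is above potential 403, so over time expected prices rise and SRAS shifts left until Y returns to 403.
Long run: Y = 403 on the AD curve gives 403 = 791 − 2P, so P = 194.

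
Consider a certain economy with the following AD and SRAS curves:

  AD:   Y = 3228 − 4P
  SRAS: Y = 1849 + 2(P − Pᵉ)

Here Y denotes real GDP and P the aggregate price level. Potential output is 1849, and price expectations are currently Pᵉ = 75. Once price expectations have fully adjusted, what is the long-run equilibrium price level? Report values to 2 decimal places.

Short run: with Pᵉ = 75, SRAS is Y = 1699 + 2P. Setting AD = SRAS gives 1529 = 6P, so P = 254.83 and Y = 3228 − 4P = 2208.67.
Output 2208.67 is above potential 1849, so over time expected prices rise and SRAS shifts left until Y returns to 1849.
Long run: Y = 1849 on the AD curve gives 1849 = 3228 − 4P, so P = 344.75.

Long-run P = 344.75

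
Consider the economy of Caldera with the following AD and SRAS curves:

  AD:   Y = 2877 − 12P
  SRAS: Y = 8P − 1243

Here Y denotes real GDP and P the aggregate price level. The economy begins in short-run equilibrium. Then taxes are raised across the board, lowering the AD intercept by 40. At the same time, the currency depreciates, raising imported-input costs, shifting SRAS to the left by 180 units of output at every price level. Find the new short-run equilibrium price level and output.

P = 213, Y = 281

After both shocks: AD is Y = 2837 − 12P and SRAS is Y = 8P − 1423.
Setting them equal: 4260 = 20P, so P = 213.
Y = 2837 − 12·213 = 281.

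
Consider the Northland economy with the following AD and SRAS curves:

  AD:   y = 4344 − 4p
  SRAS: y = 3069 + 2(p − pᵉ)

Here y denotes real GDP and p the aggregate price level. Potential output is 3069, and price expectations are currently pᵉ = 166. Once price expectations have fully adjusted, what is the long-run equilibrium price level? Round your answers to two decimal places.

Long-run p = 318.75

Short run: with pᵉ = 166, SRAS is y = 2737 + 2p. Setting AD = SRAS gives 1607 = 6p, so p = 267.83 and y = 4344 − 4p = 3272.67.
Output 3272.67 is above potential 3069, so over time expected prices rise and SRAS shifts left until y returns to 3069.
Long run: y = 3069 on the AD curve gives 3069 = 4344 − 4p, so p = 318.75.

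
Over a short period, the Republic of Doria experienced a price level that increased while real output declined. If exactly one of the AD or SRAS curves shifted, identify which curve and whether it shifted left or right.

P rose and Y fell. An AD shift moves P and Y in the same direction; an SRAS shift moves them in opposite directions.
Here P and Y moved in opposite directions, so the SRAS curve shifted.
Since Y fell, SRAS shifted left.

SRAS shifted left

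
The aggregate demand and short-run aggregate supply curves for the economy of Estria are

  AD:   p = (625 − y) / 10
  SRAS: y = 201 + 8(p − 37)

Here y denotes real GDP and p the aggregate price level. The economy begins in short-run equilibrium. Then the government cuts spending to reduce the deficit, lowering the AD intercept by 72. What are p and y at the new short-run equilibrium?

This is a negative demand shock: AD shifts left.
New AD: y = 553 − 10p.
SRAS can be written y = 8p − 95.
Set AD = SRAS: 553 − 10p = 8p − 95, so 648 = 18p and p = 36.
y = 553 − 10·36 = 193.

p = 36, y = 193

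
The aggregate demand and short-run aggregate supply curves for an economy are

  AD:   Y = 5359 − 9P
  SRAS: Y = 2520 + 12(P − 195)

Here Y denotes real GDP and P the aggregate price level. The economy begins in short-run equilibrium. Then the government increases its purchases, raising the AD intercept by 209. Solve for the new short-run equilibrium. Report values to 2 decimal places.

P = 256.57, Y = 3258.86

This is a positive demand shock: AD shifts right.
New AD: Y = 5568 − 9P.
SRAS can be written Y = 180 + 12P.
Set AD = SRAS: 5568 − 9P = 180 + 12P, so 5388 = 21P and P = 256.57.
Substituting into AD, Y = 3258.86.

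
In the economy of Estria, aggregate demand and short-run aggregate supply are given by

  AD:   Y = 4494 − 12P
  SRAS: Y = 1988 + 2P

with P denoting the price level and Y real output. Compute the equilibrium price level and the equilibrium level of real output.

Set AD = SRAS: 4494 − 12P = 1988 + 2P, so 2506 = 14P and P = 179.
Then Y = 4494 − 12·179 = 2346.

P = 179, Y = 2346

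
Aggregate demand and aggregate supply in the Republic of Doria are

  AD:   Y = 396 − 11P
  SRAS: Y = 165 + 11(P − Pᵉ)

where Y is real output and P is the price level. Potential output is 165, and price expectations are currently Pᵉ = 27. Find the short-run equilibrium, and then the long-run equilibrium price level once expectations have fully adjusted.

Short run: with Pᵉ = 27, SRAS is Y = 11P − 132. Setting AD = SRAS gives 528 = 22P, so P = 24 and Y = 396 − 11·24 = 132.
Output 132 is below potential 165, so over time expected prices fall and SRAS shifts right until Y returns to 165.
Long run: Y = 165 on the AD curve gives 165 = 396 − 11P, so P = 21.

Short run: P = 24, Y = 132. Long run: P = 21.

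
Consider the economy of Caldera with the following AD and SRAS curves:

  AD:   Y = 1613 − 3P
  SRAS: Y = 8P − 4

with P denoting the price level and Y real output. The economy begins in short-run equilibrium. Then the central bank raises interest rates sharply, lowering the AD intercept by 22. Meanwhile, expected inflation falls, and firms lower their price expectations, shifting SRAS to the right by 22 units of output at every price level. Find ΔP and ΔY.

ΔP = -4, ΔY = -10

After both shocks: AD is Y = 1591 − 3P and SRAS is Y = 18 + 8P.
Setting them equal: 1573 = 11P, so P = 143.
Y = 1591 − 3·143 = 1162.
Initially P = 147, Y = 1172, so ΔP = -4 and ΔY = -10.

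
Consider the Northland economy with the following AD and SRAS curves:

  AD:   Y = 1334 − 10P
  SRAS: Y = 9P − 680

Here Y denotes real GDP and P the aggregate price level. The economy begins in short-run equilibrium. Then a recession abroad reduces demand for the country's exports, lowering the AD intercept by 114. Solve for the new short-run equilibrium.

P = 100, Y = 220

This is a negative demand shock: AD shifts left.
New AD: Y = 1220 − 10P.
Set AD = SRAS: 1220 − 10P = 9P − 680, so 1900 = 19P and P = 100.
Y = 1220 − 10·100 = 220.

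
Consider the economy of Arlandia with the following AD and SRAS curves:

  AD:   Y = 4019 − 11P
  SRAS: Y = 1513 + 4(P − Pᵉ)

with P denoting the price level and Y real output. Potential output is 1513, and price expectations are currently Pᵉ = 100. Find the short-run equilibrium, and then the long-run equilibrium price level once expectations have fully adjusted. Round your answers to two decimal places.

Short run: with Pᵉ = 100, SRAS is Y = 1113 + 4P. Setting AD = SRAS gives 2906 = 15P, so P = 193.73 and Y = 4019 − 11P = 1887.93.
Output 1887.93 is above potential 1513, so over time expected prices rise and SRAS shifts left until Y returns to 1513.
Long run: Y = 1513 on the AD curve gives 1513 = 4019 − 11P, so P = 227.82.

Short run: P = 193.73, Y = 1887.93. Long run: P = 227.82.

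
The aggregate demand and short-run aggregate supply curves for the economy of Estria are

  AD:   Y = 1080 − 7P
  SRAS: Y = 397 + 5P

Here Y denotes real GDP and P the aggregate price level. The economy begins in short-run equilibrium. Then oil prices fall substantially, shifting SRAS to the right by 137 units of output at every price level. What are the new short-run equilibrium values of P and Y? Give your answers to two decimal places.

This is a positive supply shock: SRAS shifts right.
New SRAS: Y = 534 + 5P.
Set AD = SRAS: 1080 − 7P = 534 + 5P, so 546 = 12P and P = 45.50.
Substituting into AD, Y = 761.50.

P = 45.50, Y = 761.50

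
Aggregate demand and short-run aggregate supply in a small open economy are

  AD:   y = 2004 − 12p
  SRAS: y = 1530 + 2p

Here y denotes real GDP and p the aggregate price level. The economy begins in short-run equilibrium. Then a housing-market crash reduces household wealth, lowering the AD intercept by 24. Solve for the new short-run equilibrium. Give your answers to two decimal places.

p = 32.14, y = 1594.29

This is a negative demand shock: AD shifts left.
New AD: y = 1980 − 12p.
Set AD = SRAS: 1980 − 12p = 1530 + 2p, so 450 = 14p and p = 32.14.
Substituting into AD, y = 1594.29.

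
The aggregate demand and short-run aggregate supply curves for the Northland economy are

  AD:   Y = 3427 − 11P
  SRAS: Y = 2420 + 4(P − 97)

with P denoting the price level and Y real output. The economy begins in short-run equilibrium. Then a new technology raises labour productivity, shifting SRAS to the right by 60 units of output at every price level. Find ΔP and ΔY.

ΔP = -4, ΔY = +44

This is a positive supply shock: SRAS shifts right.
New SRAS: Y = 2092 + 4P.
Set AD = SRAS: 3427 − 11P = 2092 + 4P, so 1335 = 15P and P = 89.
Y = 3427 − 11·89 = 2448.
Initially P = 93, Y = 2404, so ΔP = -4 and ΔY = +44.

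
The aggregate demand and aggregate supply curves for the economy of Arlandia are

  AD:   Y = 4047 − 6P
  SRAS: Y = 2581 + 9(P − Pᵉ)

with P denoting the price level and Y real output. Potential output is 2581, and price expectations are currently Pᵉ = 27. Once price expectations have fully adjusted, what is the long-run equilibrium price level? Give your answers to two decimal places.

Long-run P = 244.33

Short run: with Pᵉ = 27, SRAS is Y = 2338 + 9P. Setting AD = SRAS gives 1709 = 15P, so P = 113.93 and Y = 4047 − 6P = 3363.40.
Output 3363.40 is above potential 2581, so over time expected prices rise and SRAS shifts left until Y returns to 2581.
Long run: Y = 2581 on the AD curve gives 2581 = 4047 − 6P, so P = 244.33.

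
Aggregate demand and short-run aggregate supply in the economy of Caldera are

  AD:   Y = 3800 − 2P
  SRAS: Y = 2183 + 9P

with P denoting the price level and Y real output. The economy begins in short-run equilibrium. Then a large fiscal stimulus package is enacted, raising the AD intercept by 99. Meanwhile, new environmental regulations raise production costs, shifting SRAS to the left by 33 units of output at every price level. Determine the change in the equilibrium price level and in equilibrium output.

ΔP = +12, ΔY = +75

After both shocks: AD is Y = 3899 − 2P and SRAS is Y = 2150 + 9P.
Setting them equal: 1749 = 11P, so P = 159.
Y = 3899 − 2·159 = 3581.
Initially P = 147, Y = 3506, so ΔP = +12 and ΔY = +75.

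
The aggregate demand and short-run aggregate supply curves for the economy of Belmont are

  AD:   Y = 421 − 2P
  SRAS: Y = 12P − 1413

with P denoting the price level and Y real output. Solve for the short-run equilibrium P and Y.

P = 131, Y = 159

Set AD = SRAS: 421 − 2P = 12P − 1413, so 1834 = 14P and P = 131.
Then Y = 421 − 2·131 = 159.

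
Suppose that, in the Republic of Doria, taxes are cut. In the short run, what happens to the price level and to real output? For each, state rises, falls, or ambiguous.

Price level: rises; output: rises

This is a positive demand shock: AD shifts right.
Moving along the upward-sloping SRAS curve, P rises and Y rises.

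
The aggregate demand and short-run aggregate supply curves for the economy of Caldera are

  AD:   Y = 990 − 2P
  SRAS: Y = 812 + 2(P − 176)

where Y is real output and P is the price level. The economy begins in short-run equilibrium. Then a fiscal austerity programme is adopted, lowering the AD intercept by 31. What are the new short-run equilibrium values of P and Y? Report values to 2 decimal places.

P = 124.75, Y = 709.50

This is a negative demand shock: AD shifts left.
New AD: Y = 959 − 2P.
SRAS can be written Y = 460 + 2P.
Set AD = SRAS: 959 − 2P = 460 + 2P, so 499 = 4P and P = 124.75.
Substituting into AD, Y = 709.50.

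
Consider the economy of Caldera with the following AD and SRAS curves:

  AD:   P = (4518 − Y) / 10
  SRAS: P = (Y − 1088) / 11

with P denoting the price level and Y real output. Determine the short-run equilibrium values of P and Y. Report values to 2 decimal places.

P = 163.33, Y = 2884.67

Rearrange AD to Y = 4518 − 10P.
Rearrange SRAS to Y = 1088 + 11P.
Set AD = SRAS: 4518 − 10P = 1088 + 11P, so 3430 = 21P and P = 163.33.
Substituting into AD, Y = 4518 − 10P = 2884.67.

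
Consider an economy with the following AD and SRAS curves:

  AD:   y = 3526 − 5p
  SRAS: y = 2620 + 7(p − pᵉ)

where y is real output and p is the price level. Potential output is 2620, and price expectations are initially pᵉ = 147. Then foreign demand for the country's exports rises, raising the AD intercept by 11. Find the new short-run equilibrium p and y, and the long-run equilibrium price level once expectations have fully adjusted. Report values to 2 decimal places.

Short run: p = 162.17, y = 2726.17. Long run: p = 183.40.

AD shifts right: new AD is y = 3537 − 5p. With pᵉ = 147, SRAS is y = 1591 + 7p.
Short run: 3537 − 5p = 1591 + 7p gives 1946 = 12p, so p = 162.17 and y = 3537 − 5p = 2726.17.
y = 2726.17 is above potential 2620; expectations adjust and SRAS shifts left until y = 2620.
Long run: on the new AD curve, 2620 = 3537 − 5p gives p = 183.40.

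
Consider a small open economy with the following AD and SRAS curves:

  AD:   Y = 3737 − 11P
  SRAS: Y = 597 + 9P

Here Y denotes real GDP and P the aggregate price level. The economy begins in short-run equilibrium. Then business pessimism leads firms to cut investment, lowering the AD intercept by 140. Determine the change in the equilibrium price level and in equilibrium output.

ΔP = -7, ΔY = -63

This is a negative demand shock: AD shifts left.
New AD: Y = 3597 − 11P.
Set AD = SRAS: 3597 − 11P = 597 + 9P, so 3000 = 20P and P = 150.
Y = 3597 − 11·150 = 1947.
Initially P = 157, Y = 2010, so ΔP = -7 and ΔY = -63.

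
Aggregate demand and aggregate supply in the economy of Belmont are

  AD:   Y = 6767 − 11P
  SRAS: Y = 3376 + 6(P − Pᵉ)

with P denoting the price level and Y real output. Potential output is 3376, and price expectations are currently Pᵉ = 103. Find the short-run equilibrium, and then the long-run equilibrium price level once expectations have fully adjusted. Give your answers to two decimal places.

Short run: with Pᵉ = 103, SRAS is Y = 2758 + 6P. Setting AD = SRAS gives 4009 = 17P, so P = 235.82 and Y = 6767 − 11P = 4172.94.
Output 4172.94 is above potential 3376, so over time expected prices rise and SRAS shifts left until Y returns to 3376.
Long run: Y = 3376 on the AD curve gives 3376 = 6767 − 11P, so P = 308.27.

Short run: P = 235.82, Y = 4172.94. Long run: P = 308.27.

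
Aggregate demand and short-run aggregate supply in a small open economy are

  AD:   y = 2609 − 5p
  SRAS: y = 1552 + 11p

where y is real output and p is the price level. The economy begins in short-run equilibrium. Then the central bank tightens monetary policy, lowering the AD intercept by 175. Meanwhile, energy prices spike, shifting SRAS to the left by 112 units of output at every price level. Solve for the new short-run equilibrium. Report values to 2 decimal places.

p = 62.13, y = 2123.38

After both shocks: AD is y = 2434 − 5p and SRAS is y = 1440 + 11p.
Setting them equal: 994 = 16p, so p = 62.13.
Substituting into AD, y = 2123.38.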